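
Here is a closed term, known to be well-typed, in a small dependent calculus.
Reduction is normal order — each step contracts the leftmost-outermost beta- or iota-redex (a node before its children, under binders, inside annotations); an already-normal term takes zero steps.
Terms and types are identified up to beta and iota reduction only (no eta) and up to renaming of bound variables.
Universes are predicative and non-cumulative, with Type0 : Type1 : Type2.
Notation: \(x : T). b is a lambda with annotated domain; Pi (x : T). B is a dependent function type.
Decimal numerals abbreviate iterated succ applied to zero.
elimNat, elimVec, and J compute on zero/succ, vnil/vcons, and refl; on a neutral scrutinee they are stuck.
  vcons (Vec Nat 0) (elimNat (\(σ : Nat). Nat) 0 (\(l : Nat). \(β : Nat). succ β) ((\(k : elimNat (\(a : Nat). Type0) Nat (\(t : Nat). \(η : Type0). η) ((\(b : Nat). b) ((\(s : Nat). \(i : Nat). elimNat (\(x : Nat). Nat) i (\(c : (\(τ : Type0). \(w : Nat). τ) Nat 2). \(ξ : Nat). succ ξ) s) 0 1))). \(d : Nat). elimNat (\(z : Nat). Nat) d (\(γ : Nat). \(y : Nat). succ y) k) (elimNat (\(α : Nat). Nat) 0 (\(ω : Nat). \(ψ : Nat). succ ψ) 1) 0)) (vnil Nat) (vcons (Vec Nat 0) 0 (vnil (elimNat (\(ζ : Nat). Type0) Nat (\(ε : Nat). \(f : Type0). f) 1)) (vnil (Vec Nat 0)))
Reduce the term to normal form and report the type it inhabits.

normal form:
  vcons (Vec Nat 0) 1 (vnil Nat) (vcons (Vec Nat 0) 0 (vnil Nat) (vnil (Vec Nat 0)))
inferred type:
  Vec (Vec Nat 0) 2
observation: the term reaches its normal form after 18 normal-order steps.


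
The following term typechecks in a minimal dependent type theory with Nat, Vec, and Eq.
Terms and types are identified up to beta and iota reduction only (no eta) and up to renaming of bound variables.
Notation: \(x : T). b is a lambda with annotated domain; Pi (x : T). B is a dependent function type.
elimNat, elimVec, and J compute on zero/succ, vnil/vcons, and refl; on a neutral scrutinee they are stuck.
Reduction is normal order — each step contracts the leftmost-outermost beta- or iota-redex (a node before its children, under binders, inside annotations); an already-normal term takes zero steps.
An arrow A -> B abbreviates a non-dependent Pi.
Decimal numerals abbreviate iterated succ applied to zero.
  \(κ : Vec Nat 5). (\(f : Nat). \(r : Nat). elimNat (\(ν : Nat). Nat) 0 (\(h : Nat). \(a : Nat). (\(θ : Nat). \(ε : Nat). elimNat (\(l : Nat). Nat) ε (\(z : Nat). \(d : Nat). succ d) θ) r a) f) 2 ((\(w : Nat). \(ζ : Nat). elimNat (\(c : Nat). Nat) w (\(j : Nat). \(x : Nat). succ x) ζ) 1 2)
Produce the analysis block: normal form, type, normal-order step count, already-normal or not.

resulting normal form:
  \(κ : Vec Nat 5). 6
type:
  Vec Nat 5 -> Nat
normal-order step count: 51
already normal: no
first contracted redex: a beta-redex


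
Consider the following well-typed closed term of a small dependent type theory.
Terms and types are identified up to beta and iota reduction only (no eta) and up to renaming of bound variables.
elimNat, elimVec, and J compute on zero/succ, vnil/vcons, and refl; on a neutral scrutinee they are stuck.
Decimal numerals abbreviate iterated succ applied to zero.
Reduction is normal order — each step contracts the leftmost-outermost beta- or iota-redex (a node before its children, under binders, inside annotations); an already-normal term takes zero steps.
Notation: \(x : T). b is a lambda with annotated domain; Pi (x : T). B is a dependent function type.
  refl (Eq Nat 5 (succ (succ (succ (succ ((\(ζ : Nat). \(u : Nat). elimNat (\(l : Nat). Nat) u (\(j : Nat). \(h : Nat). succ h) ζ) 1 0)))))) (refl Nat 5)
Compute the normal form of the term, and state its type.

reduced normal form:
  refl (Eq Nat 5 5) (refl Nat 5)
inferred type:
  Eq (Eq Nat 5 5) (refl Nat 5) (refl Nat 5)
observation: normalization takes exactly 6 steps under the normal-order strategy.


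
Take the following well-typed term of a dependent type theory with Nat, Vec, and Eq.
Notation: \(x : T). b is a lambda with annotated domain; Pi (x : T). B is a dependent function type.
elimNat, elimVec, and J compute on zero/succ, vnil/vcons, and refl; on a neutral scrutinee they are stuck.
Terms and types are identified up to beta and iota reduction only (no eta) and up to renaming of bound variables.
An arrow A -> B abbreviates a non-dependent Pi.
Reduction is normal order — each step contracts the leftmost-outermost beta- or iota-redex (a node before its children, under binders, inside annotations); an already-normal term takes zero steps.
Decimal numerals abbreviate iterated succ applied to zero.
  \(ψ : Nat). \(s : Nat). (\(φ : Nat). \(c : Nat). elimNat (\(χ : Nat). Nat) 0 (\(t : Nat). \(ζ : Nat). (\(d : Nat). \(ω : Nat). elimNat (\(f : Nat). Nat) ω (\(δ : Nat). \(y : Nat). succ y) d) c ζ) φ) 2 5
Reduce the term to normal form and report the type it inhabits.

reduced normal form:
  \(ψ : Nat). \(s : Nat). 10
inferred type:
  Nat -> Nat -> Nat


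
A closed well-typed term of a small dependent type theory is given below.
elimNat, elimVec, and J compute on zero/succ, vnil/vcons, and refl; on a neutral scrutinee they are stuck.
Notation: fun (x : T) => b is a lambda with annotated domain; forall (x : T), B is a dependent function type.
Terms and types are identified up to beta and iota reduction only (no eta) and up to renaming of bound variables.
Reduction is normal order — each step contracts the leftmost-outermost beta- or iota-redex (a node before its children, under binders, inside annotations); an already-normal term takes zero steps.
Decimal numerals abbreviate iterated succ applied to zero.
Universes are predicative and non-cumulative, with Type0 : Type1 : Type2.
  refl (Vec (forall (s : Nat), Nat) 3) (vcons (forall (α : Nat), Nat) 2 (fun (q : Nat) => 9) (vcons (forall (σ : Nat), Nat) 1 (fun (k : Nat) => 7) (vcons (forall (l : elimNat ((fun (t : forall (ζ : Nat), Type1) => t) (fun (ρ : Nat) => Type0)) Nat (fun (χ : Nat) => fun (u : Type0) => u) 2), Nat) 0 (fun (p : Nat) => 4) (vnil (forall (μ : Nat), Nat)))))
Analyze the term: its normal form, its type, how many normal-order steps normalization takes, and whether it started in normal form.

normal form:
  refl (Vec (forall (s : Nat), Nat) 3) (vcons (forall (α : Nat), Nat) 2 (fun (q : Nat) => 9) (vcons (forall (σ : Nat), Nat) 1 (fun (k : Nat) => 7) (vcons (forall (l : Nat), Nat) 0 (fun (t : Nat) => 4) (vnil (forall (ζ : Nat), Nat)))))
inferred type:
  Eq (Vec (forall (s : Nat), Nat) 3) (vcons (forall (α : Nat), Nat) 2 (fun (q : Nat) => 9) (vcons (forall (σ : Nat), Nat) 1 (fun (k : Nat) => 7) (vcons (forall (l : Nat), Nat) 0 (fun (t : Nat) => 4) (vnil (forall (ζ : Nat), Nat))))) (vcons (forall (ρ : Nat), Nat) 2 (fun (χ : Nat) => 9) (vcons (forall (u : Nat), Nat) 1 (fun (p : Nat) => 7) (vcons (forall (μ : Nat), Nat) 0 (fun (n : Nat) => 4) (vnil (forall (ξ : Nat), Nat)))))
reduction steps (normal order): 7
already normal: no
first contracted redex: an elimNat iota-redex


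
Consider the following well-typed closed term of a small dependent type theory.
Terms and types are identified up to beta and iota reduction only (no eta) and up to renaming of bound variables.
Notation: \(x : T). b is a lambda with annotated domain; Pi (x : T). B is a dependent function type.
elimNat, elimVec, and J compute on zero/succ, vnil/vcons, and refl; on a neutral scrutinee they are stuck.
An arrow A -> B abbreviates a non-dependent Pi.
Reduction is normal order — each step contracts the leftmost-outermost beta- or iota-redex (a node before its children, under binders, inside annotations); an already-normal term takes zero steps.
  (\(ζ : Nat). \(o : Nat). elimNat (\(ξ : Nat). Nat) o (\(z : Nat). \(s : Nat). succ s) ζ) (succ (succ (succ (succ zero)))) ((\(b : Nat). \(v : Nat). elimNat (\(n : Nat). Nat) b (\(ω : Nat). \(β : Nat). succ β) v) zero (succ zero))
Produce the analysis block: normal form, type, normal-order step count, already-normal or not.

resulting normal form:
  succ (succ (succ (succ (succ zero))))
type:
  Nat
normal-order step count: 21
started in normal form: no
first redex: a beta-redex


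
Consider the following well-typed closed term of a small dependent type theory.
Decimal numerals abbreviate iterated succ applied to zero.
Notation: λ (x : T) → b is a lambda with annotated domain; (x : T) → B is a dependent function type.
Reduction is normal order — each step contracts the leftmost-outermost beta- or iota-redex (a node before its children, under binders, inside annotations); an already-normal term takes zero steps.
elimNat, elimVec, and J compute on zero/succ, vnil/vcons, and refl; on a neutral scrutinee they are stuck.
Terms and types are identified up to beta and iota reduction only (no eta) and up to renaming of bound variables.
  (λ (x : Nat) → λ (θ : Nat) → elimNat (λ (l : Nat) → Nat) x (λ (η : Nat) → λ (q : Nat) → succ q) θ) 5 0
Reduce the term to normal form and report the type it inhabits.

normal form:
  5
the term's type:
  Nat
observation: the leftmost-outermost redex is a beta-redex, and normalization takes 3 steps.


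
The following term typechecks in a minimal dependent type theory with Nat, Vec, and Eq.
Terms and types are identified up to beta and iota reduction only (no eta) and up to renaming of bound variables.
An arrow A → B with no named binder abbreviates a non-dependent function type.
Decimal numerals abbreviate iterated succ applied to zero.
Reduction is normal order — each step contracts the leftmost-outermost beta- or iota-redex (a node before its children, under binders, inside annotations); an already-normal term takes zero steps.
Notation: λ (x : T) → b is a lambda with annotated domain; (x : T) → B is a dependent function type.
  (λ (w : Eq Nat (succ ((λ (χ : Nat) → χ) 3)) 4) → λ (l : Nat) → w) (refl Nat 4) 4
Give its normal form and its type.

resulting normal form:
  refl Nat 4
type:
  Eq Nat 4 4


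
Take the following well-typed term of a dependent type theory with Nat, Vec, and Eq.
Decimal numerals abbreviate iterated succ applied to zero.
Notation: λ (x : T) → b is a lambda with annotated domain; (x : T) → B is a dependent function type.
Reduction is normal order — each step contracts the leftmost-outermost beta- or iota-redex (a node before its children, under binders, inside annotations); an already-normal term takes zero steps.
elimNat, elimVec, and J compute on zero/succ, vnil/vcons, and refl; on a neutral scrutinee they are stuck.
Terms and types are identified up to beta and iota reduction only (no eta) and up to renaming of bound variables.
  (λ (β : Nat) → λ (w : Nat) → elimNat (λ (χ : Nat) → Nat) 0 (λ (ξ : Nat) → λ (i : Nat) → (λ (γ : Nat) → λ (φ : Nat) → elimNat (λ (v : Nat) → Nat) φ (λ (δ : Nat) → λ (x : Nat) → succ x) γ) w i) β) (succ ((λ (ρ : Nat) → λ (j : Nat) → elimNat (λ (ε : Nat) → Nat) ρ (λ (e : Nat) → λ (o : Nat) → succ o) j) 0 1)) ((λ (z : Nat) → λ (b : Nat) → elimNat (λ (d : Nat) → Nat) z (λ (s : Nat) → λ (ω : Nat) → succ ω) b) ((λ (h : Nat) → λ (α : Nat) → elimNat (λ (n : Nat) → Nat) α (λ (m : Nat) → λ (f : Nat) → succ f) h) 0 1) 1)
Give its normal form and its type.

reduced normal form:
  4
the term's type:
  Nat
observation: 51 normal-order steps normalize the term, beginning with a beta-redex.


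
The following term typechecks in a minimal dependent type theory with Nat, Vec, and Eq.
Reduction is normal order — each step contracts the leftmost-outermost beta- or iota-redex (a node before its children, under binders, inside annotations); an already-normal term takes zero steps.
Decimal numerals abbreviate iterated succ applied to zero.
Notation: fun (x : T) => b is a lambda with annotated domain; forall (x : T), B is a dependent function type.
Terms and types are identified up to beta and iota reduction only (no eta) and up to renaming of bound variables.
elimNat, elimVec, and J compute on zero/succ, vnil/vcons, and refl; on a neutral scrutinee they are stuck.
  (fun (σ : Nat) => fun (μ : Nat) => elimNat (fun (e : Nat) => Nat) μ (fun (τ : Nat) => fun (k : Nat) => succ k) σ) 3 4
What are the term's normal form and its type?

normal form:
  7
the term's type:
  Nat
observation: reduction starts at a beta-redex, and 12 normal-order steps reach the normal form.


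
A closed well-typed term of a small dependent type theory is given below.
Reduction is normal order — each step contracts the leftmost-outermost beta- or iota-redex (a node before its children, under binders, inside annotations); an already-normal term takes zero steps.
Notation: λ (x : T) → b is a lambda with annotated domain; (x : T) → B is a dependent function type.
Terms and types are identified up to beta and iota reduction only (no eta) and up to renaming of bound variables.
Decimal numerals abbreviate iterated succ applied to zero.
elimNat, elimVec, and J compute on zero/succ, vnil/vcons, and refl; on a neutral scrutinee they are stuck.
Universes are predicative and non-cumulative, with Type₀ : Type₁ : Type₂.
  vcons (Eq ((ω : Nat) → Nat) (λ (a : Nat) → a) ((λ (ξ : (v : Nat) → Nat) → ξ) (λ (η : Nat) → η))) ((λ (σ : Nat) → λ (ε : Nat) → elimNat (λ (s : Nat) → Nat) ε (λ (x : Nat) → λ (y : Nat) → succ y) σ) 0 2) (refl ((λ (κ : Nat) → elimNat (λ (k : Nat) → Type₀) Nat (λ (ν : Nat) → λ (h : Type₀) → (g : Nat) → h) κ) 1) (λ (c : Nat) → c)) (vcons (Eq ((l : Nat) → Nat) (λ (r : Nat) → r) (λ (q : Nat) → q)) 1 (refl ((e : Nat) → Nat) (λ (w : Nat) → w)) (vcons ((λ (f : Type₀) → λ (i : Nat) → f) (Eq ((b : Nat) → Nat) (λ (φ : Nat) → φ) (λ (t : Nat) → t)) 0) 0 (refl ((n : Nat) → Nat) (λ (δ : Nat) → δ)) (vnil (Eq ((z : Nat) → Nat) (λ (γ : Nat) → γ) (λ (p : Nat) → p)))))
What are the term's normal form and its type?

normal form:
  vcons (Eq ((ω : Nat) → Nat) (λ (a : Nat) → a) (λ (ξ : Nat) → ξ)) 2 (refl ((v : Nat) → Nat) (λ (η : Nat) → η)) (vcons (Eq ((σ : Nat) → Nat) (λ (ε : Nat) → ε) (λ (s : Nat) → s)) 1 (refl ((x : Nat) → Nat) (λ (y : Nat) → y)) (vcons (Eq ((κ : Nat) → Nat) (λ (k : Nat) → k) (λ (ν : Nat) → ν)) 0 (refl ((h : Nat) → Nat) (λ (g : Nat) → g)) (vnil (Eq ((c : Nat) → Nat) (λ (l : Nat) → l) (λ (r : Nat) → r)))))
the term's type:
  Vec (Eq ((ω : Nat) → Nat) (λ (a : Nat) → a) (λ (ξ : Nat) → ξ)) 3


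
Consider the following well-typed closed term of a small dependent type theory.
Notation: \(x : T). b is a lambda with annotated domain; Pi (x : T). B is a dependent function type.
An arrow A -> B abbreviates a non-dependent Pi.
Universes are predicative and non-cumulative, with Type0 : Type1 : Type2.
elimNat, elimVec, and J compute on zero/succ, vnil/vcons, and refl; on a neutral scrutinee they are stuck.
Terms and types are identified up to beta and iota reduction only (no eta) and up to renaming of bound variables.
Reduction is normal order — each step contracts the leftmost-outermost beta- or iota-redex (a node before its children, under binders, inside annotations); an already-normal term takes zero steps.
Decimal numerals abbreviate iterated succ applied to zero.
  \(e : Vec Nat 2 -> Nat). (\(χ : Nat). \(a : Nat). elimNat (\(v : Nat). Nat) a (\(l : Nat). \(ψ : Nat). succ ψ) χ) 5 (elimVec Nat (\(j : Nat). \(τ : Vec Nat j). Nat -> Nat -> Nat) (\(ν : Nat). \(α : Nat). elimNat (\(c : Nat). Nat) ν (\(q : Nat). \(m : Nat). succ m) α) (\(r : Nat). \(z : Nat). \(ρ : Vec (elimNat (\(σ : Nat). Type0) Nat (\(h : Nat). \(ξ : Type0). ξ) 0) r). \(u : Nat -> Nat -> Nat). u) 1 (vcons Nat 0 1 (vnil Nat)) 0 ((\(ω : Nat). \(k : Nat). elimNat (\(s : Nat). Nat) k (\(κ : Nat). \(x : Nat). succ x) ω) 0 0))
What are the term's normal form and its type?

normal form:
  \(e : Vec Nat 2 -> Nat). 5
inferred type:
  (Vec Nat 2 -> Nat) -> Nat
observation: the term reaches its normal form after 30 normal-order steps.


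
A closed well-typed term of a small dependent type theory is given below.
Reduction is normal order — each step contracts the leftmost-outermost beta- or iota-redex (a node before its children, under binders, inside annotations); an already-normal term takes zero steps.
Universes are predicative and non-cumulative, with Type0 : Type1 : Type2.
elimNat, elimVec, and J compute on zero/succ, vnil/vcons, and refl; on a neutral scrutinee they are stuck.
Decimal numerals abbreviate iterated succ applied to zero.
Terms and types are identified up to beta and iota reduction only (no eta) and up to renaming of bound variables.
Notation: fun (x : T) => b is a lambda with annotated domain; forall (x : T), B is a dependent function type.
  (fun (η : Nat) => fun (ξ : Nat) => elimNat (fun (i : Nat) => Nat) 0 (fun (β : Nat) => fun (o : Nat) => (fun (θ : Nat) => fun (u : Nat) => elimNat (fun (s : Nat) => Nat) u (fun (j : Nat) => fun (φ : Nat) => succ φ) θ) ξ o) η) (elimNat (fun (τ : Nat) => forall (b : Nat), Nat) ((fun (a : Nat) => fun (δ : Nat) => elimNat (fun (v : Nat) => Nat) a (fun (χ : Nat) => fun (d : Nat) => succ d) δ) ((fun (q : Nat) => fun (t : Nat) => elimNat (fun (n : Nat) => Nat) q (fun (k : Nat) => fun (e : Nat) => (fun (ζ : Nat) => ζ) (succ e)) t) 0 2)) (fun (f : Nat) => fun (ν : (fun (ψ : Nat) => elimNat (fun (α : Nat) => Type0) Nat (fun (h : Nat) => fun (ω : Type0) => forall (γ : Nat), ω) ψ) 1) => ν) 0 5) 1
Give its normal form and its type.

reduced normal form:
  7
inferred type:
  Nat
observation: the leftmost-outermost redex is a beta-redex, and normalization takes 60 steps.


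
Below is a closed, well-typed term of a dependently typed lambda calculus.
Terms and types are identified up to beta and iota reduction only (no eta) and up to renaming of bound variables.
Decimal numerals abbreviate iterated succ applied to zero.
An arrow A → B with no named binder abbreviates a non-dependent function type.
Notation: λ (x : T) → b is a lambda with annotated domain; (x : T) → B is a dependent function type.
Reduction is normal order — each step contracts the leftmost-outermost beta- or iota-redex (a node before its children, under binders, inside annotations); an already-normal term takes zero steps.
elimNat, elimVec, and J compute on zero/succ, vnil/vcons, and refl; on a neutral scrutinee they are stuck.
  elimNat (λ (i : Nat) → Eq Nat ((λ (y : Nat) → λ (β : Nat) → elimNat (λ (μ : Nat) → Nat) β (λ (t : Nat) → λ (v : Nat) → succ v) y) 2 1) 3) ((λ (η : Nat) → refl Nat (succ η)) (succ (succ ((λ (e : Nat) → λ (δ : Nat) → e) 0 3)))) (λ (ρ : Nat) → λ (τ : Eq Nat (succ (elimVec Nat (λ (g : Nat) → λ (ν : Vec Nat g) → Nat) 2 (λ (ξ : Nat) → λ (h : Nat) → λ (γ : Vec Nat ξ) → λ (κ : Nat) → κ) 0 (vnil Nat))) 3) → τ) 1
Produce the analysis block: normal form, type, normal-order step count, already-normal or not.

normal form:
  refl Nat 3
the term's type:
  Eq Nat 3 3
reduction steps (normal order): 7
already normal: no
first contracted redex: an elimNat iota-redex


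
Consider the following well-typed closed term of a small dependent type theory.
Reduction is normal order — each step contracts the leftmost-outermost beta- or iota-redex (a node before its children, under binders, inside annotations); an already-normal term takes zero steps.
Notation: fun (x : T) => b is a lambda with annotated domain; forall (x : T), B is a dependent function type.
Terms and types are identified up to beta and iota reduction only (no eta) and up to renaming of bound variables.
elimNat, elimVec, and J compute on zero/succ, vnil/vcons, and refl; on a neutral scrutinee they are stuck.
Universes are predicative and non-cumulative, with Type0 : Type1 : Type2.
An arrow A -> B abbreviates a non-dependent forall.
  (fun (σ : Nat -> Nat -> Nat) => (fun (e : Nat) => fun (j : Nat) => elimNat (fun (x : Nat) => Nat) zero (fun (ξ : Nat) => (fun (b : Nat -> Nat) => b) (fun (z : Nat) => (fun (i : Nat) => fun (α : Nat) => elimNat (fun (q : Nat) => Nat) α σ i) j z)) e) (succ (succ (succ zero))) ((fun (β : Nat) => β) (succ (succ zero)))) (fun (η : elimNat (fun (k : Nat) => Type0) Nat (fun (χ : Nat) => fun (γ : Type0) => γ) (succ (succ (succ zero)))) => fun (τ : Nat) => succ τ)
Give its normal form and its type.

reduced normal form:
  succ (succ (succ (succ (succ (succ zero)))))
the term's type:
  Nat


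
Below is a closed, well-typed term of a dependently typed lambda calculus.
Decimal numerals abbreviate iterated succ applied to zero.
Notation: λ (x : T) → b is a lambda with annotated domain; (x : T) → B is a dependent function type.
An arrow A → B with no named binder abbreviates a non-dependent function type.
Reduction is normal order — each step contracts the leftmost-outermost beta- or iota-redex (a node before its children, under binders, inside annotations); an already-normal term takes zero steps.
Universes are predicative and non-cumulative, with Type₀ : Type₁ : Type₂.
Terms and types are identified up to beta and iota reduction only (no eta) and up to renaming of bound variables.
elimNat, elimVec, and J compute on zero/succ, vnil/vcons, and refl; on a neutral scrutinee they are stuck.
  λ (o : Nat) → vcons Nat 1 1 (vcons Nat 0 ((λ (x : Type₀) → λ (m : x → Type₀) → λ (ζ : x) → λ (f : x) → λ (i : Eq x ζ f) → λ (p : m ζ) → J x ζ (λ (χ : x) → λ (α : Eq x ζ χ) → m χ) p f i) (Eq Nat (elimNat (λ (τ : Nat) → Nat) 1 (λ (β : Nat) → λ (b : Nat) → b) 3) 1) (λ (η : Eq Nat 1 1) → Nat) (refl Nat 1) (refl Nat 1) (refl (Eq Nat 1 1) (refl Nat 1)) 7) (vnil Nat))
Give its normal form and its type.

reduced normal form:
  λ (o : Nat) → vcons Nat 1 1 (vcons Nat 0 7 (vnil Nat))
the term's type:
  Nat → Vec Nat 2
observation: normalization takes exactly 7 steps under the normal-order strategy.


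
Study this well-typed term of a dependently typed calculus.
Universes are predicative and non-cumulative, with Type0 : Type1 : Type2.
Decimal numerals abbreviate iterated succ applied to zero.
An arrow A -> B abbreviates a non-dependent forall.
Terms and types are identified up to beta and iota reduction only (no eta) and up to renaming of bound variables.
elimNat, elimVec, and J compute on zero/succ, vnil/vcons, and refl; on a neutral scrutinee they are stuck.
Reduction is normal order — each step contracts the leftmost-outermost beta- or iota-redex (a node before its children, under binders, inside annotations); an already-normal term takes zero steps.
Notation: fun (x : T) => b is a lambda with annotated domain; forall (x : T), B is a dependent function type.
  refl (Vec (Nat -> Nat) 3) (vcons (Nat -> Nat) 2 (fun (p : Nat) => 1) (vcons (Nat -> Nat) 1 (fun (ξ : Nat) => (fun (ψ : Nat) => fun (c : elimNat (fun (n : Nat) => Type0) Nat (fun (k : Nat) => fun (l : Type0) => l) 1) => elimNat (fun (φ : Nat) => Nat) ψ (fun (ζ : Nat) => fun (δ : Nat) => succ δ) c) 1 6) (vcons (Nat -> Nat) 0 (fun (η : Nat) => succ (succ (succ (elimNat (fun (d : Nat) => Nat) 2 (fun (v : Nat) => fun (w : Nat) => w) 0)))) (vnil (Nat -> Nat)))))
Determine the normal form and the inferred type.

normal form:
  refl (Vec (Nat -> Nat) 3) (vcons (Nat -> Nat) 2 (fun (p : Nat) => 1) (vcons (Nat -> Nat) 1 (fun (ξ : Nat) => 7) (vcons (Nat -> Nat) 0 (fun (ψ : Nat) => 5) (vnil (Nat -> Nat)))))
the term's type:
  Eq (Vec (Nat -> Nat) 3) (vcons (Nat -> Nat) 2 (fun (p : Nat) => 1) (vcons (Nat -> Nat) 1 (fun (ξ : Nat) => 7) (vcons (Nat -> Nat) 0 (fun (ψ : Nat) => 5) (vnil (Nat -> Nat))))) (vcons (Nat -> Nat) 2 (fun (c : Nat) => 1) (vcons (Nat -> Nat) 1 (fun (n : Nat) => 7) (vcons (Nat -> Nat) 0 (fun (k : Nat) => 5) (vnil (Nat -> Nat)))))
observation: 22 normal-order steps normalize the term, beginning with a beta-redex.


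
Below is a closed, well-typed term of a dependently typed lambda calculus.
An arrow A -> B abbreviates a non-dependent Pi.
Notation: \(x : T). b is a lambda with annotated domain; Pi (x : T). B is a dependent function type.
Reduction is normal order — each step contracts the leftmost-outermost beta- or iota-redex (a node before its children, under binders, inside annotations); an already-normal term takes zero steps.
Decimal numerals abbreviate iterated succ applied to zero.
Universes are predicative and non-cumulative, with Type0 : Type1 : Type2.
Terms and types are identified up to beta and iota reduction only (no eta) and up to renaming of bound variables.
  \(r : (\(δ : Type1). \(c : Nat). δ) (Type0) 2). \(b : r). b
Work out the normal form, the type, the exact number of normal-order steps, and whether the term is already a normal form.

reduced normal form:
  \(r : Type0). \(δ : r). δ
type:
  Pi (r : Type0). r -> r
normal-order step count: 2
already normal: no
first contracted redex: a beta-redex


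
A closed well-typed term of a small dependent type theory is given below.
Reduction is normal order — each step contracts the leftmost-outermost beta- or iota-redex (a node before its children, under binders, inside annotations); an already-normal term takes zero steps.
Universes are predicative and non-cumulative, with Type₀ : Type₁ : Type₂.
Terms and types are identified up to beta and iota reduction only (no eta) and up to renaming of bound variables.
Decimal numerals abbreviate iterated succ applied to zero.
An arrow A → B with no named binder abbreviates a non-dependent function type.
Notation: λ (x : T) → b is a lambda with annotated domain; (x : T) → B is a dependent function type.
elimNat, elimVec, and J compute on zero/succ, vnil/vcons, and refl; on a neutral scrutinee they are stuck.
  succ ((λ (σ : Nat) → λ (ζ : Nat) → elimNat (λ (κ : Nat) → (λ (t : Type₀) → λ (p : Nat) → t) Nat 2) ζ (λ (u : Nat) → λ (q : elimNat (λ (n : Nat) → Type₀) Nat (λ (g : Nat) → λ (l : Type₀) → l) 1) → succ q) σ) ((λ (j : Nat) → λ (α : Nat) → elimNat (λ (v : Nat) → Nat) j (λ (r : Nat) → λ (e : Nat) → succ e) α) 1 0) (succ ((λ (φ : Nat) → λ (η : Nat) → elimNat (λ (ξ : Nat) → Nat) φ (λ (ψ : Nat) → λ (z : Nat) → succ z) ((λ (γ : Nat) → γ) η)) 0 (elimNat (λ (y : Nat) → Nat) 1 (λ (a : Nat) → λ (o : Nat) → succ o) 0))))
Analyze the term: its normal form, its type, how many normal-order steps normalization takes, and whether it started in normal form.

resulting normal form:
  4
the term's type:
  Nat
reduction steps (normal order): 23
already normal: no
first contracted redex: a beta-redex


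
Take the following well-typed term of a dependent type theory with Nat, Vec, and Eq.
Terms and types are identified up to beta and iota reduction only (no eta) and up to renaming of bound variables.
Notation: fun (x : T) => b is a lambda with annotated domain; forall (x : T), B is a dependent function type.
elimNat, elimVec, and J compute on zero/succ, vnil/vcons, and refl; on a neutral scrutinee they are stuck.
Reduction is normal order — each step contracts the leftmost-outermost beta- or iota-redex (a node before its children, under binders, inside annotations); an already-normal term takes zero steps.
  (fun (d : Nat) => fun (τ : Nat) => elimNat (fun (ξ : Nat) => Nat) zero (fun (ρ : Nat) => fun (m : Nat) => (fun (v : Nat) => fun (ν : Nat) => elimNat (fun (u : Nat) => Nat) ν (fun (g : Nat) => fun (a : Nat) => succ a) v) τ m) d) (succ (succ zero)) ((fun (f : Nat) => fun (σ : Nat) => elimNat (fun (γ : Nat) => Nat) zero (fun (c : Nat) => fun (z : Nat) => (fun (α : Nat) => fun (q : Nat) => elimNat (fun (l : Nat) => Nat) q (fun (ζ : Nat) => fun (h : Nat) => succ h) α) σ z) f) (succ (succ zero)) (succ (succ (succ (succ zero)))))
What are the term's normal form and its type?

reduced normal form:
  succ (succ (succ (succ (succ (succ (succ (succ (succ (succ (succ (succ (succ (succ (succ (succ zero)))))))))))))))
inferred type:
  Nat
observation: the first redex contracted is a beta-redex; the normal form is reached in 141 normal-order steps.


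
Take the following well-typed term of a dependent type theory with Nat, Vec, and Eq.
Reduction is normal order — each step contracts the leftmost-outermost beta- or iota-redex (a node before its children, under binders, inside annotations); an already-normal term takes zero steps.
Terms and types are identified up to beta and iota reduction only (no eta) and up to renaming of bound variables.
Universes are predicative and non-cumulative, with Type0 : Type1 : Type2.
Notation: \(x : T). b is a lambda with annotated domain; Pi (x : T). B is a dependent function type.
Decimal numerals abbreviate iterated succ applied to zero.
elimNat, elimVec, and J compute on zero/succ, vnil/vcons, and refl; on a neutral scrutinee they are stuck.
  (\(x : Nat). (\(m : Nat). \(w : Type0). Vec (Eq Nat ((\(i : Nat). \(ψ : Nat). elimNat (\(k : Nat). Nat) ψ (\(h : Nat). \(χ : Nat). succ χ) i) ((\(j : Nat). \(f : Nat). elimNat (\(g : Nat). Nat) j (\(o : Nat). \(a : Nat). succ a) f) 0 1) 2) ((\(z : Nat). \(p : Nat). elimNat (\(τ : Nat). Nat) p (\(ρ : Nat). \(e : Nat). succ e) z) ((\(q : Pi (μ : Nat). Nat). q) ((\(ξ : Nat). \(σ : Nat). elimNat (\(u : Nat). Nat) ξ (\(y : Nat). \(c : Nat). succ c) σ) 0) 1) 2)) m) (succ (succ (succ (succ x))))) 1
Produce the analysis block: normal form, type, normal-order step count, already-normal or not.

reduced normal form:
  \(x : Type0). Vec (Eq Nat 3 3) 5
the term's type:
  Pi (x : Type0). Type0
steps to reach normal form (normal order): 27
term was already normal: no
first contracted redex: a beta-redex


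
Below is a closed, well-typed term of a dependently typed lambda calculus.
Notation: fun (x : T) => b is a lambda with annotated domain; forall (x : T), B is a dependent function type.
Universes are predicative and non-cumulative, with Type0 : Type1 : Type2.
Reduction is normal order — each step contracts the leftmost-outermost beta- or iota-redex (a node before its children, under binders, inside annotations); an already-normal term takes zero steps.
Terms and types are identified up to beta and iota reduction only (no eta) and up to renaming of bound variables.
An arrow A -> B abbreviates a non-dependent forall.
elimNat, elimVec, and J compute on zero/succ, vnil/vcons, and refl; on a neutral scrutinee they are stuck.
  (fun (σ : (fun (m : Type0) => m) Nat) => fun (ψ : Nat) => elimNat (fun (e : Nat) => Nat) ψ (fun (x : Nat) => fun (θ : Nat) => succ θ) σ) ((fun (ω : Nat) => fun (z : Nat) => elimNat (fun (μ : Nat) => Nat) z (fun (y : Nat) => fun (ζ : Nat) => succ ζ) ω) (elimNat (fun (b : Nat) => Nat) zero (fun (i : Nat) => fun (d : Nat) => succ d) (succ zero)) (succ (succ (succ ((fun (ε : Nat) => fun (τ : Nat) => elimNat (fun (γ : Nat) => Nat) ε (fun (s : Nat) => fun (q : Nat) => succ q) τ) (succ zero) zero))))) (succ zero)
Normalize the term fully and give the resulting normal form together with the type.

reduced normal form:
  succ (succ (succ (succ (succ (succ zero)))))
the term's type:
  Nat


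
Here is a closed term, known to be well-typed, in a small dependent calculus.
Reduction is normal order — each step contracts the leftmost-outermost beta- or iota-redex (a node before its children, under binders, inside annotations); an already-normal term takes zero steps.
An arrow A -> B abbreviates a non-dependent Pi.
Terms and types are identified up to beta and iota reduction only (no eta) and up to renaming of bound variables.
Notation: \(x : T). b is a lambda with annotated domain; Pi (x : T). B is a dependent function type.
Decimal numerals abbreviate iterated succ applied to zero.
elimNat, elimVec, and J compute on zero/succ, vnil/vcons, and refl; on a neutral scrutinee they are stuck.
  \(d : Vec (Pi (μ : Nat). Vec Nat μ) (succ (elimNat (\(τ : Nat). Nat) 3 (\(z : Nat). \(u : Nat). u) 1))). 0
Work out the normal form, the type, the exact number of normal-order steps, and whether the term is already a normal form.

resulting normal form:
  \(d : Vec (Pi (μ : Nat). Vec Nat μ) 4). 0
the term's type:
  Vec (Pi (d : Nat). Vec Nat d) 4 -> Nat
steps to reach normal form (normal order): 4
started in normal form: no
first contracted redex: an elimNat iota-redex


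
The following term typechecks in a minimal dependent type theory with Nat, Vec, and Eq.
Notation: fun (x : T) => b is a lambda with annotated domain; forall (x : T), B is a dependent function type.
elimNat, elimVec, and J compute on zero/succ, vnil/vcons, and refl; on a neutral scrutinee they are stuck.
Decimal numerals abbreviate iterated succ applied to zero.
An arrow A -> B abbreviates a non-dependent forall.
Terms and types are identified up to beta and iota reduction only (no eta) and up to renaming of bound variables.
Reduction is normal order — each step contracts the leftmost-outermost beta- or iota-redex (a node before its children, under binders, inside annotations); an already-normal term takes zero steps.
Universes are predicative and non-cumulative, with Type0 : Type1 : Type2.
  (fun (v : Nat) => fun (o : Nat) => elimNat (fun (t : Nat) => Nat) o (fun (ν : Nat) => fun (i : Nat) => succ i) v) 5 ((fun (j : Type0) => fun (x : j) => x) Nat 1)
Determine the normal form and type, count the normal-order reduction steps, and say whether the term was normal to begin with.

reduced normal form:
  6
the term's type:
  Nat
reduction steps (normal order): 20
already normal: no
first redex: a beta-redex


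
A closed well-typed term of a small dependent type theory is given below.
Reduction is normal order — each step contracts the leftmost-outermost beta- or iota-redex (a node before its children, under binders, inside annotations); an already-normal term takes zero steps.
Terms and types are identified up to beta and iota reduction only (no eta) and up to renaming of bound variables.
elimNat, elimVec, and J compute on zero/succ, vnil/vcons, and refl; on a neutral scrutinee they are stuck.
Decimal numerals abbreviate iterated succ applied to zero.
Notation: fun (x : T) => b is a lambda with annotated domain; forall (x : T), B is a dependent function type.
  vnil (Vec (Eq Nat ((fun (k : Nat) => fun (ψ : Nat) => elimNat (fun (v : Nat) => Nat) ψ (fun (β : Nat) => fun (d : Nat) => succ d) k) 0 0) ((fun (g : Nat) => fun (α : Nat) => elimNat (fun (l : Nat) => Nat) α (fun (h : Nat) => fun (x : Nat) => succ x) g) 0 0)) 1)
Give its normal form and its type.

normal form:
  vnil (Vec (Eq Nat 0 0) 1)
the term's type:
  Vec (Vec (Eq Nat 0 0) 1) 0
observation: reduction starts at a beta-redex, and 6 normal-order steps reach the normal form.


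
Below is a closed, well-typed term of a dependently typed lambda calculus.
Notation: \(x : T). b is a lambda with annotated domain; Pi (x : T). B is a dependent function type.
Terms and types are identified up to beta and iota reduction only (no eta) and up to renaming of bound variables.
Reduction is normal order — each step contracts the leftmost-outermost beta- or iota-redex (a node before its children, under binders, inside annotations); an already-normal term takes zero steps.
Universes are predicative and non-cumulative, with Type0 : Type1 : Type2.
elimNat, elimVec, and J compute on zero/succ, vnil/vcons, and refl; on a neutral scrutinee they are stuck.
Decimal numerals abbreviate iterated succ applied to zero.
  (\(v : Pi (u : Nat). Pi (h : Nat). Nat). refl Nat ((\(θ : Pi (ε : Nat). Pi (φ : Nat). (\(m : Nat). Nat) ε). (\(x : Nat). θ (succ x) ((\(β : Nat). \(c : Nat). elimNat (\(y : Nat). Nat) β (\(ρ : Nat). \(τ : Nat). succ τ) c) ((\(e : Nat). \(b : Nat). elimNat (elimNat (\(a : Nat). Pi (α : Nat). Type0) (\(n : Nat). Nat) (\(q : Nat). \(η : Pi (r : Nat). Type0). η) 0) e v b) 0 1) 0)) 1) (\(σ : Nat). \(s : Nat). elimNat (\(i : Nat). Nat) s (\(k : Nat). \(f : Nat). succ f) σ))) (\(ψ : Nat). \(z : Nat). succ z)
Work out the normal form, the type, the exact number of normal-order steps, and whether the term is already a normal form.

reduced normal form:
  refl Nat 3
inferred type:
  Eq Nat 3 3
steps to reach normal form (normal order): 21
term was already normal: no
first redex: a beta-redex


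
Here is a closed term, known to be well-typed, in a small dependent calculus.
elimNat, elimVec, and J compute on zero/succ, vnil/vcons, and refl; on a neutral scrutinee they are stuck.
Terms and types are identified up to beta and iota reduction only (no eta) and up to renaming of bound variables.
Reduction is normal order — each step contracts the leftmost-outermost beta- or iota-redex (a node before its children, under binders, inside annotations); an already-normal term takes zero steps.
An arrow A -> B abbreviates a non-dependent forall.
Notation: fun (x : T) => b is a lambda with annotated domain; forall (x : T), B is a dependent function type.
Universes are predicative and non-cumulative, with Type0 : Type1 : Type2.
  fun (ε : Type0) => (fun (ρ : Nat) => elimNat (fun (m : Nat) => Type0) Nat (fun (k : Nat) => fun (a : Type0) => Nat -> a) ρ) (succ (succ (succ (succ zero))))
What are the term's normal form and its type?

resulting normal form:
  fun (ε : Type0) => Nat -> Nat -> Nat -> Nat -> Nat
inferred type:
  Type0 -> Type0


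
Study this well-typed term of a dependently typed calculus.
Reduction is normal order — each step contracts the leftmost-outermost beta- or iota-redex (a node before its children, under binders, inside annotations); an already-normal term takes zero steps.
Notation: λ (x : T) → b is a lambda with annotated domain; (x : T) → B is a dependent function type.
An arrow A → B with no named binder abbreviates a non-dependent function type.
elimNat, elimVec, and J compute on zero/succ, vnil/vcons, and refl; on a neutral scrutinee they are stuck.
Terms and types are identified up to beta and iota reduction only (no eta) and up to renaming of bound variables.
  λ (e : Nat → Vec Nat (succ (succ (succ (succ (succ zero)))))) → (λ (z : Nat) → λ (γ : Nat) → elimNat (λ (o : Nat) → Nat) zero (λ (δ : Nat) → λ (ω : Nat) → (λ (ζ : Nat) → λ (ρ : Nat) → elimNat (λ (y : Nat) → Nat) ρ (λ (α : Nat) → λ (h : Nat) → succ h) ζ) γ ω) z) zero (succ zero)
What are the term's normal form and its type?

resulting normal form:
  λ (e : Nat → Vec Nat (succ (succ (succ (succ (succ zero)))))) → zero
the term's type:
  (Nat → Vec Nat (succ (succ (succ (succ (succ zero)))))) → Nat


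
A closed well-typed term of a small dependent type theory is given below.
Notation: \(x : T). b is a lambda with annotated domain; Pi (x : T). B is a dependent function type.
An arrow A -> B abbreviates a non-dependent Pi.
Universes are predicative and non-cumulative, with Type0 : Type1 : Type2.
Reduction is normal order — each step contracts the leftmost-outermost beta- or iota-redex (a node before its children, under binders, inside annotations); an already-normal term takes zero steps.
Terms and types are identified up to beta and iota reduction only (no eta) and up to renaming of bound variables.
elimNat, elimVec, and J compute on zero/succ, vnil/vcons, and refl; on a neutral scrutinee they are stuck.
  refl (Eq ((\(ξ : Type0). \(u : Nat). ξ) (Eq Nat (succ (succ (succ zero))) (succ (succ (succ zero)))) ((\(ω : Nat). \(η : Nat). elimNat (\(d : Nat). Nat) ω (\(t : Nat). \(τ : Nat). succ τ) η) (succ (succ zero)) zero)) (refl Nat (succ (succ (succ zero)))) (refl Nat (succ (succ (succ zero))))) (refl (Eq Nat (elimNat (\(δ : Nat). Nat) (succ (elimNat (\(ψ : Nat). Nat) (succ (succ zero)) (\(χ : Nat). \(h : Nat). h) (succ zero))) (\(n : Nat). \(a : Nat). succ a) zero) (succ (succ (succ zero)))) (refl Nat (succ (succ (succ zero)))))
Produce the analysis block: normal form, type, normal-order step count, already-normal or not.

normal form:
  refl (Eq (Eq Nat (succ (succ (succ zero))) (succ (succ (succ zero)))) (refl Nat (succ (succ (succ zero)))) (refl Nat (succ (succ (succ zero))))) (refl (Eq Nat (succ (succ (succ zero))) (succ (succ (succ zero)))) (refl Nat (succ (succ (succ zero)))))
type:
  Eq (Eq (Eq Nat (succ (succ (succ zero))) (succ (succ (succ zero)))) (refl Nat (succ (succ (succ zero)))) (refl Nat (succ (succ (succ zero))))) (refl (Eq Nat (succ (succ (succ zero))) (succ (succ (succ zero)))) (refl Nat (succ (succ (succ zero))))) (refl (Eq Nat (succ (succ (succ zero))) (succ (succ (succ zero)))) (refl Nat (succ (succ (succ zero)))))
normal-order step count: 7
started in normal form: no
first contracted redex: a beta-redex
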